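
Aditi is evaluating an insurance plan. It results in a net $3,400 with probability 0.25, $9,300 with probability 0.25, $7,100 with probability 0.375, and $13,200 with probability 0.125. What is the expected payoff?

$7,487.50

EV = 0.25 × 3400 + 0.25 × 9300 + 0.375 × 7100 + 0.125 × 13200 = 850 + 2325 + 2662.5 + 1650 = 7487.5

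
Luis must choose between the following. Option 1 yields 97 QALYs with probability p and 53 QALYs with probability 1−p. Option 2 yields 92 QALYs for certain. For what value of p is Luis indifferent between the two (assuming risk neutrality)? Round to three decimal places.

p = 0.886

p·97 + (1−p)·53 = 92
44p + 53 = 92
p = (92 − 53) / 44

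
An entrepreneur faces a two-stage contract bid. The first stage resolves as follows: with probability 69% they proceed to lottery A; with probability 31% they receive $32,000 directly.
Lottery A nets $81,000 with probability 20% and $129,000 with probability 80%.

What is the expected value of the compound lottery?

$92,306

EV(A) = 0.2 × 81000 + 0.8 × 129000 = 16200 + 103200 = 119400
Branch B: 32000 (certain)
Overall = 0.69 × 119400 + 0.31 × 32000 = 82386 + 9920 = 92306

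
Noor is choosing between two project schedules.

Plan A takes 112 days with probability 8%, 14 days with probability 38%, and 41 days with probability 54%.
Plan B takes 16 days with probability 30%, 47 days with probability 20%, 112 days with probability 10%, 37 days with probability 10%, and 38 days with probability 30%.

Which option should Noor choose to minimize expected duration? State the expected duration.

Plan A = 0.08 × 112 + 0.38 × 14 + 0.54 × 41 = 8.96 + 5.32 + 22.14 = 36.42
Plan B = 0.3 × 16 + 0.2 × 47 + 0.1 × 112 + 0.1 × 37 + 0.3 × 38 = 4.8 + 9.4 + 11.2 + 3.7 + 11.4 = 40.5

Plan A (36.42 days)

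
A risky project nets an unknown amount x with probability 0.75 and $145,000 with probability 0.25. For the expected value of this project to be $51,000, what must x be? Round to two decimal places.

x = $19,666.67

0.75·x + 0.25·145000 = 51000
0.75·x = 51000 − 36250 = 14750
x = 14750 / 0.75 = 19666.6667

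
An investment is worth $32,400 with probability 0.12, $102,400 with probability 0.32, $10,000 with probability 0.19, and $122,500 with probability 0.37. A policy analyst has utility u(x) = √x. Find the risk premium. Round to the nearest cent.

$9,624.75

E[u] = 0.12·√32400 + 0.32·√102400 + 0.19·√10000 + 0.37·√122500 = 0.12·180 + 0.32·320 + 0.19·100 + 0.37·350 = 272.5
CE = (272.5)² = 74256.25
Risk premium = EV − CE = 83881 − 74256.25 = 9624.75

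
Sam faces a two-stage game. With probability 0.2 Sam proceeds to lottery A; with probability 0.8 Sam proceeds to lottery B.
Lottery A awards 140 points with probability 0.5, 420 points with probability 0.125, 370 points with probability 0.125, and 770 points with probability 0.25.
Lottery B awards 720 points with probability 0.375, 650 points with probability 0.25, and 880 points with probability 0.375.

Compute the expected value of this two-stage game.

682.25 points

EV(A) = 0.5 × 140 + 0.125 × 420 + 0.125 × 370 + 0.25 × 770 = 70 + 52.5 + 46.25 + 192.5 = 361.25
EV(B) = 0.375 × 720 + 0.25 × 650 + 0.375 × 880 = 270 + 162.5 + 330 = 762.5
Overall = 0.2 × 361.25 + 0.8 × 762.5 = 72.25 + 610 = 682.25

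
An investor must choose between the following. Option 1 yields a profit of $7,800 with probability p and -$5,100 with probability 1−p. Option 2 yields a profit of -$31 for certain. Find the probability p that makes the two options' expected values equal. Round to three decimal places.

p = 0.393

p·7800 + (1−p)·(-5100) = -31
12900p − 5100 = -31
p = (-31 + 5100) / 12900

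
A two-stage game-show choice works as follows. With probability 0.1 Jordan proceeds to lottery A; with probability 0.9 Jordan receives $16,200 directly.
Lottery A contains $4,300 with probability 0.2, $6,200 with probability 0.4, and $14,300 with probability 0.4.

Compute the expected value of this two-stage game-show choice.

EV(A) = 0.2 × 4300 + 0.4 × 6200 + 0.4 × 14300 = 860 + 2480 + 5720 = 9060
Branch B: 16200 (certain)
Overall = 0.1 × 9060 + 0.9 × 16200 = 906 + 14580 = 15486

$15,486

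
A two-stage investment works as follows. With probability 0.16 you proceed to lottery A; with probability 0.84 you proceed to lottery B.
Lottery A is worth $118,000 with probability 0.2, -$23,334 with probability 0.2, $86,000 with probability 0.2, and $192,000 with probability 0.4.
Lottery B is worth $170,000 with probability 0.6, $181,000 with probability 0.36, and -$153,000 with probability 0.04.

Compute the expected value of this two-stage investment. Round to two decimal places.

$153,342.91

EV(A) = 0.2 × 118000 + 0.2 × (-23334) + 0.2 × 86000 + 0.4 × 192000 = 23600 − 4666.8 + 17200 + 76800 = 112933.2
EV(B) = 0.6 × 170000 + 0.36 × 181000 + 0.04 × (-153000) = 102000 + 65160 − 6120 = 161040
Overall = 0.16 × 112933.2 + 0.84 × 161040 = 18069.312 + 135273.6 = 153342.912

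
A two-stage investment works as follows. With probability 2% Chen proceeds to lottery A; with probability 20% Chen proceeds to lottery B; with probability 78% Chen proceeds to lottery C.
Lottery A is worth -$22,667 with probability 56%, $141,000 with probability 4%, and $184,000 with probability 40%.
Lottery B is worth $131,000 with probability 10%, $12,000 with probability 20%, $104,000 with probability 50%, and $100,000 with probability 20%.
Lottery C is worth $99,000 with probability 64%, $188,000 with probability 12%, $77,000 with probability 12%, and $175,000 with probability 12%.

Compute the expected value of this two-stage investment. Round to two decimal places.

EV(A) = 0.56 × (-22667) + 0.04 × 141000 + 0.4 × 184000 = -12693.52 + 5640 + 73600 = 66546.48
EV(B) = 0.1 × 131000 + 0.2 × 12000 + 0.5 × 104000 + 0.2 × 100000 = 13100 + 2400 + 52000 + 20000 = 87500
EV(C) = 0.64 × 99000 + 0.12 × 188000 + 0.12 × 77000 + 0.12 × 175000 = 63360 + 22560 + 9240 + 21000 = 116160
Overall = 0.02 × 66546.48 + 0.2 × 87500 + 0.78 × 116160 = 1330.9296 + 17500 + 90604.8 = 109435.7296

$109,435.73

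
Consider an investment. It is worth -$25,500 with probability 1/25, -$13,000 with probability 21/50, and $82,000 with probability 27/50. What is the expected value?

EV = 1/25 × (-25500) + 21/50 × (-13000) + 27/50 × 82000 = -1020 − 5460 + 44280 = 37800

$37,800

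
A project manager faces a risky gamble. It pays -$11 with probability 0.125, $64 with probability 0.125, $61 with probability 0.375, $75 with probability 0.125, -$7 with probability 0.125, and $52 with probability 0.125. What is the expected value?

$44.50

EV = 0.125 × (-11) + 0.125 × 64 + 0.375 × 61 + 0.125 × 75 + 0.125 × (-7) + 0.125 × 52 = -1.375 + 8 + 22.875 + 9.375 − 0.875 + 6.5 = 44.5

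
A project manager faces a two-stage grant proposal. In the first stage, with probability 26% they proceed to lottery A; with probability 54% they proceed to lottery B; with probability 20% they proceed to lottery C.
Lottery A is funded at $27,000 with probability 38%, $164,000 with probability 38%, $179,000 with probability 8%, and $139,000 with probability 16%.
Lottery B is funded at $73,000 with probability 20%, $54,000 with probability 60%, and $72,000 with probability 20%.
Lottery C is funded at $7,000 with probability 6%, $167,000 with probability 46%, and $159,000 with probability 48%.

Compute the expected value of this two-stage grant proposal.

EV(A) = 0.38 × 27000 + 0.38 × 164000 + 0.08 × 179000 + 0.16 × 139000 = 10260 + 62320 + 14320 + 22240 = 109140
EV(B) = 0.2 × 73000 + 0.6 × 54000 + 0.2 × 72000 = 14600 + 32400 + 14400 = 61400
EV(C) = 0.06 × 7000 + 0.46 × 167000 + 0.48 × 159000 = 420 + 76820 + 76320 = 153560
Overall = 0.26 × 109140 + 0.54 × 61400 + 0.2 × 153560 = 28376.4 + 33156 + 30712 = 92244.4

$92,244.40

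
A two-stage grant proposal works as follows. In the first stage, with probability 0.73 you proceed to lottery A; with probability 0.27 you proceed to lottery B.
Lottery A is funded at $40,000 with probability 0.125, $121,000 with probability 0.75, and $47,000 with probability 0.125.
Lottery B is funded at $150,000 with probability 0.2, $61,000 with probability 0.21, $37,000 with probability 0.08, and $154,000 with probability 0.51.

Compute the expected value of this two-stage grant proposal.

$107,749.95

EV(A) = 0.125 × 40000 + 0.75 × 121000 + 0.125 × 47000 = 5000 + 90750 + 5875 = 101625
EV(B) = 0.2 × 150000 + 0.21 × 61000 + 0.08 × 37000 + 0.51 × 154000 = 30000 + 12810 + 2960 + 78540 = 124310
Overall = 0.73 × 101625 + 0.27 × 124310 = 74186.25 + 33563.7 = 107749.95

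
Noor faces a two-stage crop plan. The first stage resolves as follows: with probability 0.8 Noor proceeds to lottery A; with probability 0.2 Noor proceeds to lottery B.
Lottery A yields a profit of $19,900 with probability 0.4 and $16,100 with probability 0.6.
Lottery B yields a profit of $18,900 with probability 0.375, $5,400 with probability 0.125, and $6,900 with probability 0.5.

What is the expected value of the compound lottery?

$16,338.50

EV(A) = 0.4 × 19900 + 0.6 × 16100 = 7960 + 9660 = 17620
EV(B) = 0.375 × 18900 + 0.125 × 5400 + 0.5 × 6900 = 7087.5 + 675 + 3450 = 11212.5
Overall = 0.8 × 17620 + 0.2 × 11212.5 = 14096 + 2242.5 = 16338.5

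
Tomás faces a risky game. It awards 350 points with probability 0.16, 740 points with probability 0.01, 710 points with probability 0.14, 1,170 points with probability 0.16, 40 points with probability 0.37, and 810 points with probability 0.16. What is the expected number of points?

EV = 0.16 × 350 + 0.01 × 740 + 0.14 × 710 + 0.16 × 1170 + 0.37 × 40 + 0.16 × 810 = 56 + 7.4 + 99.4 + 187.2 + 14.8 + 129.6 = 494.4

494.4 points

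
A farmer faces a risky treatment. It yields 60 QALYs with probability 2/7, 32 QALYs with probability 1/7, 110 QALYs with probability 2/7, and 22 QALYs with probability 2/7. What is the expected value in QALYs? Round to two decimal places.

EV = 2/7 × 60 + 1/7 × 32 + 2/7 × 110 + 2/7 × 22 = 17.1429 + 4.5714 + 31.4286 + 6.2857 = 59.4286

59.43 QALYs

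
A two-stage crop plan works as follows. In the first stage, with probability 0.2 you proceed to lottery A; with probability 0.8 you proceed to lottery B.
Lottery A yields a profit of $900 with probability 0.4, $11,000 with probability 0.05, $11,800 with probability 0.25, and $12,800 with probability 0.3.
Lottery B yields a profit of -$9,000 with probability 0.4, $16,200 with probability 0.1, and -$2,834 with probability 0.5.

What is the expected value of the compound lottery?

EV(A) = 0.4 × 900 + 0.05 × 11000 + 0.25 × 11800 + 0.3 × 12800 = 360 + 550 + 2950 + 3840 = 7700
EV(B) = 0.4 × (-9000) + 0.1 × 16200 + 0.5 × (-2834) = -3600 + 1620 − 1417 = -3397
Overall = 0.2 × 7700 + 0.8 × (-3397) = 1540 − 2717.6 = -1177.6

-$1,177.60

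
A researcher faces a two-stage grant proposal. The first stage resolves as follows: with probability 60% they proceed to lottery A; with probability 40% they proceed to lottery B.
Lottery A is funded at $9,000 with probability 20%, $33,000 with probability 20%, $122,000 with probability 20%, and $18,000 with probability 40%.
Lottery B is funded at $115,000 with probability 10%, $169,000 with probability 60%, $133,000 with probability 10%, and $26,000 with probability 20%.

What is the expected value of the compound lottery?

EV(A) = 0.2 × 9000 + 0.2 × 33000 + 0.2 × 122000 + 0.4 × 18000 = 1800 + 6600 + 24400 + 7200 = 40000
EV(B) = 0.1 × 115000 + 0.6 × 169000 + 0.1 × 133000 + 0.2 × 26000 = 11500 + 101400 + 13300 + 5200 = 131400
Overall = 0.6 × 40000 + 0.4 × 131400 = 24000 + 52560 = 76560

$76,560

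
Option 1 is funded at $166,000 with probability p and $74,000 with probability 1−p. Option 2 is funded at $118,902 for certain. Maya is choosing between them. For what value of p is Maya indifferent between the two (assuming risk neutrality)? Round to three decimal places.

p·166000 + (1−p)·74000 = 118902
92000p + 74000 = 118902
p = (118902 − 74000) / 92000

p = 0.488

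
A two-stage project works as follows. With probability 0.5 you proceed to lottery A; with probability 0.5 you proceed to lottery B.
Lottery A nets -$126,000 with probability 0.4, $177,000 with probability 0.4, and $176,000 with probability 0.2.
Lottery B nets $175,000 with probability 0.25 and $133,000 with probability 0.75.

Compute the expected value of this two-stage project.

$99,550

EV(A) = 0.4 × (-126000) + 0.4 × 177000 + 0.2 × 176000 = -50400 + 70800 + 35200 = 55600
EV(B) = 0.25 × 175000 + 0.75 × 133000 = 43750 + 99750 = 143500
Overall = 0.5 × 55600 + 0.5 × 143500 = 27800 + 71750 = 99550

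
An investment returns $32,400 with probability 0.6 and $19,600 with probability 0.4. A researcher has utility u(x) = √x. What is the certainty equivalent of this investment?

E[u] = 0.6·√32400 + 0.4·√19600 = 0.6·180 + 0.4·140 = 164
CE = (164)² = 26896

$26,896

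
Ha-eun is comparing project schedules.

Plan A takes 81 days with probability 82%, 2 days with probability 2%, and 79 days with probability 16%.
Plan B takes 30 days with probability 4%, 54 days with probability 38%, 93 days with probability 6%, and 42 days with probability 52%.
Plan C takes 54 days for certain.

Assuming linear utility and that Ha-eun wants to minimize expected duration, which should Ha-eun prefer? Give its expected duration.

Plan A = 0.82 × 81 + 0.02 × 2 + 0.16 × 79 = 66.42 + 0.04 + 12.64 = 79.1
Plan B = 0.04 × 30 + 0.38 × 54 + 0.06 × 93 + 0.52 × 42 = 1.2 + 20.52 + 5.58 + 21.84 = 49.14
Plan C: 54 (certain)

Plan B (49.14 days)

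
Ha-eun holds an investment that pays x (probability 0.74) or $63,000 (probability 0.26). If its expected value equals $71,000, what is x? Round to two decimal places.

0.74·x + 0.26·63000 = 71000
0.74·x = 71000 − 16380 = 54620
x = 54620 / 0.74 = 73810.8108

x = $73,810.81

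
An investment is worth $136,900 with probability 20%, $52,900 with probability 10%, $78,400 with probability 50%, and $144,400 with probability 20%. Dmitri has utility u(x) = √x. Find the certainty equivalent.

E[u] = 0.2·√136900 + 0.1·√52900 + 0.5·√78400 + 0.2·√144400 = 0.2·370 + 0.1·230 + 0.5·280 + 0.2·380 = 313
CE = (313)² = 97969

$97,969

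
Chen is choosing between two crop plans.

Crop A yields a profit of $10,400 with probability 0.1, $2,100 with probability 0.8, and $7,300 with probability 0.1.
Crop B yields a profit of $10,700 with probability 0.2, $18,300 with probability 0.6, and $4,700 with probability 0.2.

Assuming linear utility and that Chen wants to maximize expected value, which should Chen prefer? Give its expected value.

Crop A = 0.1 × 10400 + 0.8 × 2100 + 0.1 × 7300 = 1040 + 1680 + 730 = 3450
Crop B = 0.2 × 10700 + 0.6 × 18300 + 0.2 × 4700 = 2140 + 10980 + 940 = 14060

Crop B ($14,060)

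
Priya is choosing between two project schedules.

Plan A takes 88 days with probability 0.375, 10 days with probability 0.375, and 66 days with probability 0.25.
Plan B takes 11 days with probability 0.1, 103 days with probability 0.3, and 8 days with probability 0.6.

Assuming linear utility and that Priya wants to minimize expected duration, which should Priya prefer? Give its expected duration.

Plan B (36.8 days)

Plan A = 0.375 × 88 + 0.375 × 10 + 0.25 × 66 = 33 + 3.75 + 16.5 = 53.25
Plan B = 0.1 × 11 + 0.3 × 103 + 0.6 × 8 = 1.1 + 30.9 + 4.8 = 36.8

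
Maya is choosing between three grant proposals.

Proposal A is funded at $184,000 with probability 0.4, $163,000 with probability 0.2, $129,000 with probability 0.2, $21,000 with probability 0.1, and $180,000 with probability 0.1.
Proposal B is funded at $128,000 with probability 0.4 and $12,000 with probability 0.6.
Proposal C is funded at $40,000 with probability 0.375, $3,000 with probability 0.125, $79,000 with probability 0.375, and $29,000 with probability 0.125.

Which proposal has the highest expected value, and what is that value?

Proposal A ($152,100)

Proposal A = 0.4 × 184000 + 0.2 × 163000 + 0.2 × 129000 + 0.1 × 21000 + 0.1 × 180000 = 73600 + 32600 + 25800 + 2100 + 18000 = 152100
Proposal B = 0.4 × 128000 + 0.6 × 12000 = 51200 + 7200 = 58400
Proposal C = 0.375 × 40000 + 0.125 × 3000 + 0.375 × 79000 + 0.125 × 29000 = 15000 + 375 + 29625 + 3625 = 48625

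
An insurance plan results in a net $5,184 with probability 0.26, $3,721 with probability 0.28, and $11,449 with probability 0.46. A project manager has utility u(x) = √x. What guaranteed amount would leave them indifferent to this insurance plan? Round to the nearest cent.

E[u] = 0.26·√5184 + 0.28·√3721 + 0.46·√11449 = 0.26·72 + 0.28·61 + 0.46·107 = 85.02
CE = (85.02)² = 7228.4004

$7,228.40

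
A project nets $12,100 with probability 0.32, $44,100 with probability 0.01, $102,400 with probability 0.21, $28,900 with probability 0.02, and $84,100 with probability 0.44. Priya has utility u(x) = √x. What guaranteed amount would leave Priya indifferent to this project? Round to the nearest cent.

E[u] = 0.32·√12100 + 0.01·√44100 + 0.21·√102400 + 0.02·√28900 + 0.44·√84100 = 0.32·110 + 0.01·210 + 0.21·320 + 0.02·170 + 0.44·290 = 235.5
CE = (235.5)² = 55460.25

$55,460.25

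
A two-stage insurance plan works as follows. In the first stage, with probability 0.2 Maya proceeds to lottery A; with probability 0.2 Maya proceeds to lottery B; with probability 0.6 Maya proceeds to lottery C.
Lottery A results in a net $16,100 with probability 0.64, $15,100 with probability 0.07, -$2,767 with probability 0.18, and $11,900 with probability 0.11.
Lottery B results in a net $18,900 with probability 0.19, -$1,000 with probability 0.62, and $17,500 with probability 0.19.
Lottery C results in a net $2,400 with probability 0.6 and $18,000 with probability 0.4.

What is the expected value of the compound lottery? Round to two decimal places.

$8,877.59

EV(A) = 0.64 × 16100 + 0.07 × 15100 + 0.18 × (-2767) + 0.11 × 11900 = 10304 + 1057 − 498.06 + 1309 = 12171.94
EV(B) = 0.19 × 18900 + 0.62 × (-1000) + 0.19 × 17500 = 3591 − 620 + 3325 = 6296
EV(C) = 0.6 × 2400 + 0.4 × 18000 = 1440 + 7200 = 8640
Overall = 0.2 × 12171.94 + 0.2 × 6296 + 0.6 × 8640 = 2434.388 + 1259.2 + 5184 = 8877.588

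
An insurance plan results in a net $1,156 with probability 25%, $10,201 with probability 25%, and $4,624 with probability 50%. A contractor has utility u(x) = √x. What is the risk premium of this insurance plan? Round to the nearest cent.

E[u] = 0.25·√1156 + 0.25·√10201 + 0.5·√4624 = 0.25·34 + 0.25·101 + 0.5·68 = 67.75
CE = (67.75)² = 4590.0625
Risk premium = EV − CE = 5151.25 − 4590.0625 = 561.1875

$561.19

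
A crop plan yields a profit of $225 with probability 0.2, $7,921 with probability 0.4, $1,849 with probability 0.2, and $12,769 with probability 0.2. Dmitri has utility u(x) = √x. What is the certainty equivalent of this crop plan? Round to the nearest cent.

$4,872.04

E[u] = 0.2·√225 + 0.4·√7921 + 0.2·√1849 + 0.2·√12769 = 0.2·15 + 0.4·89 + 0.2·43 + 0.2·113 = 69.8
CE = (69.8)² = 4872.04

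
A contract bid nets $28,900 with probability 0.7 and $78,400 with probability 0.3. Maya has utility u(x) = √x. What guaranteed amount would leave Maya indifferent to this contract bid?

$41,209

E[u] = 0.7·√28900 + 0.3·√78400 = 0.7·170 + 0.3·280 = 203
CE = (203)² = 41209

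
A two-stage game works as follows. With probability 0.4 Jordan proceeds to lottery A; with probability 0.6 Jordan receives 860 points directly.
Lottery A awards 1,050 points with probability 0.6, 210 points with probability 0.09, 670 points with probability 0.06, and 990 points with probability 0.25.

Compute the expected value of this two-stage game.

890.64 points

EV(A) = 0.6 × 1050 + 0.09 × 210 + 0.06 × 670 + 0.25 × 990 = 630 + 18.9 + 40.2 + 247.5 = 936.6
Branch B: 860 (certain)
Overall = 0.4 × 936.6 + 0.6 × 860 = 374.64 + 516 = 890.64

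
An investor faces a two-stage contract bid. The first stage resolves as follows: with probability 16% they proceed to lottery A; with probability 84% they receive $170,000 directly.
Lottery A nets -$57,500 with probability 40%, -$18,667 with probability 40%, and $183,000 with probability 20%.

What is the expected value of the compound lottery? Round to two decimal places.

EV(A) = 0.4 × (-57500) + 0.4 × (-18667) + 0.2 × 183000 = -23000 − 7466.8 + 36600 = 6133.2
Branch B: 170000 (certain)
Overall = 0.16 × 6133.2 + 0.84 × 170000 = 981.312 + 142800 = 143781.312

$143,781.31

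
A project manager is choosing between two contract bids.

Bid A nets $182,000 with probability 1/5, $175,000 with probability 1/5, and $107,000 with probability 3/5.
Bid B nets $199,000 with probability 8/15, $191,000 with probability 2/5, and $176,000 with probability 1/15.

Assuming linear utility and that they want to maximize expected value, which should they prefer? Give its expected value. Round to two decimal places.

Bid A = 1/5 × 182000 + 1/5 × 175000 + 3/5 × 107000 = 36400 + 35000 + 64200 = 135600
Bid B = 8/15 × 199000 + 2/5 × 191000 + 1/15 × 176000 = 106133.3333 + 76400 + 11733.3333 = 194266.6667

Bid B ($194,266.67)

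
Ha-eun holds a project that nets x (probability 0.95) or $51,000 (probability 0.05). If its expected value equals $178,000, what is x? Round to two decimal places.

x = $184,684.21

0.95·x + 0.05·51000 = 178000
0.95·x = 178000 − 2550 = 175450
x = 175450 / 0.95 = 184684.2105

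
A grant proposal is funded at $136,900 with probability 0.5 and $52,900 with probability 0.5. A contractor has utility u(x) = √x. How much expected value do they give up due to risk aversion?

E[u] = 0.5·√136900 + 0.5·√52900 = 0.5·370 + 0.5·230 = 300
CE = (300)² = 90000
Risk premium = EV − CE = 94900 − 90000 = 4900

$4,900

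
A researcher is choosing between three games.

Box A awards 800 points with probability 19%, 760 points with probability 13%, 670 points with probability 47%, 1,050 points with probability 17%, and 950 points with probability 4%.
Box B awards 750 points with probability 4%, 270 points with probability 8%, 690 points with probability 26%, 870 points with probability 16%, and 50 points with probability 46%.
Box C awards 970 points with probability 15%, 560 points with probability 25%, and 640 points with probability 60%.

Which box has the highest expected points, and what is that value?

Box A (782.2 points)

Box A = 0.19 × 800 + 0.13 × 760 + 0.47 × 670 + 0.17 × 1050 + 0.04 × 950 = 152 + 98.8 + 314.9 + 178.5 + 38 = 782.2
Box B = 0.04 × 750 + 0.08 × 270 + 0.26 × 690 + 0.16 × 870 + 0.46 × 50 = 30 + 21.6 + 179.4 + 139.2 + 23 = 393.2
Box C = 0.15 × 970 + 0.25 × 560 + 0.6 × 640 = 145.5 + 140 + 384 = 669.5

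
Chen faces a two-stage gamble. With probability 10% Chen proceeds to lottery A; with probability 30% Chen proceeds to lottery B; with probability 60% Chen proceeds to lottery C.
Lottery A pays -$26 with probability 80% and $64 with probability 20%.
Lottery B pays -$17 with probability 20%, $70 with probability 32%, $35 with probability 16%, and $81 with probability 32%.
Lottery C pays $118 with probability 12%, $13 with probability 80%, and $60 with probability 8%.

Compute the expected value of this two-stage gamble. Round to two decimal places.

$31.97

EV(A) = 0.8 × (-26) + 0.2 × 64 = -20.8 + 12.8 = -8
EV(B) = 0.2 × (-17) + 0.32 × 70 + 0.16 × 35 + 0.32 × 81 = -3.4 + 22.4 + 5.6 + 25.92 = 50.52
EV(C) = 0.12 × 118 + 0.8 × 13 + 0.08 × 60 = 14.16 + 10.4 + 4.8 = 29.36
Overall = 0.1 × (-8) + 0.3 × 50.52 + 0.6 × 29.36 = -0.8 + 15.156 + 17.616 = 31.972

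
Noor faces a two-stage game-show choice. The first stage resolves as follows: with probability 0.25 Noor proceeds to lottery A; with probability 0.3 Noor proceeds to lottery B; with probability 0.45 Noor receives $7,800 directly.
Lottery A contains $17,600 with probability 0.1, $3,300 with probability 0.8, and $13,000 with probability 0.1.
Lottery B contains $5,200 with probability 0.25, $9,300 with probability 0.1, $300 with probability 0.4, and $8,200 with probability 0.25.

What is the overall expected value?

EV(A) = 0.1 × 17600 + 0.8 × 3300 + 0.1 × 13000 = 1760 + 2640 + 1300 = 5700
EV(B) = 0.25 × 5200 + 0.1 × 9300 + 0.4 × 300 + 0.25 × 8200 = 1300 + 930 + 120 + 2050 = 4400
Branch C: 7800 (certain)
Overall = 0.25 × 5700 + 0.3 × 4400 + 0.45 × 7800 = 1425 + 1320 + 3510 = 6255

$6,255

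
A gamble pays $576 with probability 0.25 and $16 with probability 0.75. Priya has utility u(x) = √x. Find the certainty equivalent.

$81

E[u] = 0.25·√576 + 0.75·√16 = 0.25·24 + 0.75·4 = 9
CE = (9)² = 81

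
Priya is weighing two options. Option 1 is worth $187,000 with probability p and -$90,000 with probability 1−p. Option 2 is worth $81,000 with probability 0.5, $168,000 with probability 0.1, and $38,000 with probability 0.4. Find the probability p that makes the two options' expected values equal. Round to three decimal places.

EV(Option 2) = 0.5 × 81000 + 0.1 × 168000 + 0.4 × 38000 = 40500 + 16800 + 15200 = 72500
p·187000 + (1−p)·(-90000) = 72500
277000p − 90000 = 72500
p = (72500 + 90000) / 277000

p = 0.587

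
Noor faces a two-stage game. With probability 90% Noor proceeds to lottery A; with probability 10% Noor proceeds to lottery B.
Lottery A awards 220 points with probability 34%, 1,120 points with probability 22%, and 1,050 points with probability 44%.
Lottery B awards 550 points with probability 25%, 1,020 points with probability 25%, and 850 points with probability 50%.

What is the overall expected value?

EV(A) = 0.34 × 220 + 0.22 × 1120 + 0.44 × 1050 = 74.8 + 246.4 + 462 = 783.2
EV(B) = 0.25 × 550 + 0.25 × 1020 + 0.5 × 850 = 137.5 + 255 + 425 = 817.5
Overall = 0.9 × 783.2 + 0.1 × 817.5 = 704.88 + 81.75 = 786.63

786.63 points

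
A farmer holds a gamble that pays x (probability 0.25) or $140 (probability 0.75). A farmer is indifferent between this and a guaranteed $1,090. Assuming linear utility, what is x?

x = $3,940

0.25·x + 0.75·140 = 1090
0.25·x = 1090 − 105 = 985
x = 985 / 0.25 = 3940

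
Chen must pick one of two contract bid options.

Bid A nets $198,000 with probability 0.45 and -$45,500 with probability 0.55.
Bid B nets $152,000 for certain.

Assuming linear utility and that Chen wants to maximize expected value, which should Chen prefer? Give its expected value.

Bid B ($152,000)

Bid A = 0.45 × 198000 + 0.55 × (-45500) = 89100 − 25025 = 64075
Bid B: 152000 (certain)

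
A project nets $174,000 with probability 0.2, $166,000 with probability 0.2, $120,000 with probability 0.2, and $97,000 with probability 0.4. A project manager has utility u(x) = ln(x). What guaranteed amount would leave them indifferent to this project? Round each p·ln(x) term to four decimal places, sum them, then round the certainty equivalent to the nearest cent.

E[u] = 0.2·ln(174000) + 0.2·ln(166000) + 0.2·ln(120000) + 0.4·ln(97000) = 2.4134 + 2.4039 + 2.3390 + 4.5930 = 11.7493
CE = e^11.7493 ≈ 126664.86

$126,664.86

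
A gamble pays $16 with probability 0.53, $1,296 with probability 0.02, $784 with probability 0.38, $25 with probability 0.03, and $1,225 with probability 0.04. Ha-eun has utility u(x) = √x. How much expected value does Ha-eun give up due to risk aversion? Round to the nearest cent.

E[u] = 0.53·√16 + 0.02·√1296 + 0.38·√784 + 0.03·√25 + 0.04·√1225 = 0.53·4 + 0.02·36 + 0.38·28 + 0.03·5 + 0.04·35 = 15.03
CE = (15.03)² = 225.9009
Risk premium = EV − CE = 382.07 − 225.9009 = 156.1691

$156.17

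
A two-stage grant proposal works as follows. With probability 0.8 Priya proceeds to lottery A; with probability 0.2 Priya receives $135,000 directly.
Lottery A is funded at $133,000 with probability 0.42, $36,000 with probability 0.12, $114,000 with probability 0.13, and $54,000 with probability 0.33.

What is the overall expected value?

EV(A) = 0.42 × 133000 + 0.12 × 36000 + 0.13 × 114000 + 0.33 × 54000 = 55860 + 4320 + 14820 + 17820 = 92820
Branch B: 135000 (certain)
Overall = 0.8 × 92820 + 0.2 × 135000 = 74256 + 27000 = 101256

$101,256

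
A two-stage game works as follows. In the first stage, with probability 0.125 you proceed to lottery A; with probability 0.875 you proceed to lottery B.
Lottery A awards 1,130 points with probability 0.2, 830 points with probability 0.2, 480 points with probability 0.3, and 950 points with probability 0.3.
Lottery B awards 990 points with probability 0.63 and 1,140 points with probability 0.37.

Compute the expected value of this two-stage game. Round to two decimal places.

EV(A) = 0.2 × 1130 + 0.2 × 830 + 0.3 × 480 + 0.3 × 950 = 226 + 166 + 144 + 285 = 821
EV(B) = 0.63 × 990 + 0.37 × 1140 = 623.7 + 421.8 = 1045.5
Overall = 0.125 × 821 + 0.875 × 1045.5 = 102.625 + 914.8125 = 1017.4375

1017.44 points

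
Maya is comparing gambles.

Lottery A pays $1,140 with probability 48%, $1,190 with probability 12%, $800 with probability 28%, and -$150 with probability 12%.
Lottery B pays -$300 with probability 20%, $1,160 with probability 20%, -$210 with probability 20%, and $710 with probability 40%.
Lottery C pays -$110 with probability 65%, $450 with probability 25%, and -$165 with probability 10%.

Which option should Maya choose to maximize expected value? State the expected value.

Lottery A ($896)

Lottery A = 0.48 × 1140 + 0.12 × 1190 + 0.28 × 800 + 0.12 × (-150) = 547.2 + 142.8 + 224 − 18 = 896
Lottery B = 0.2 × (-300) + 0.2 × 1160 + 0.2 × (-210) + 0.4 × 710 = -60 + 232 − 42 + 284 = 414
Lottery C = 0.65 × (-110) + 0.25 × 450 + 0.1 × (-165) = -71.5 + 112.5 − 16.5 = 24.5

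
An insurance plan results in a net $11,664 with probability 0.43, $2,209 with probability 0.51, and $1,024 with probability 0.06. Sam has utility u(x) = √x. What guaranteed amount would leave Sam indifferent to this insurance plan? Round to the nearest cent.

E[u] = 0.43·√11664 + 0.51·√2209 + 0.06·√1024 = 0.43·108 + 0.51·47 + 0.06·32 = 72.33
CE = (72.33)² = 5231.6289

$5,231.63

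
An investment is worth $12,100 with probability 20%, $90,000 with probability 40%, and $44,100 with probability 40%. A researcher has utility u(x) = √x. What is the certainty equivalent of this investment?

E[u] = 0.2·√12100 + 0.4·√90000 + 0.4·√44100 = 0.2·110 + 0.4·300 + 0.4·210 = 226
CE = (226)² = 51076

$51,076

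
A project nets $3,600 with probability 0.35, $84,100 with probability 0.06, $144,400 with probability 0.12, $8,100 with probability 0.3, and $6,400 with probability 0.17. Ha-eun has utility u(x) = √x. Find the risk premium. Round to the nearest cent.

$11,626.84

E[u] = 0.35·√3600 + 0.06·√84100 + 0.12·√144400 + 0.3·√8100 + 0.17·√6400 = 0.35·60 + 0.06·290 + 0.12·380 + 0.3·90 + 0.17·80 = 124.6
CE = (124.6)² = 15525.16
Risk premium = EV − CE = 27152 − 15525.16 = 11626.84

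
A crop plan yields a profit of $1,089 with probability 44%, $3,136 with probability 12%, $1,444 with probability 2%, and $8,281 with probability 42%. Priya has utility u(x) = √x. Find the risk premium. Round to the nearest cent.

E[u] = 0.44·√1089 + 0.12·√3136 + 0.02·√1444 + 0.42·√8281 = 0.44·33 + 0.12·56 + 0.02·38 + 0.42·91 = 60.22
CE = (60.22)² = 3626.4484
Risk premium = EV − CE = 4362.38 − 3626.4484 = 735.9316

$735.93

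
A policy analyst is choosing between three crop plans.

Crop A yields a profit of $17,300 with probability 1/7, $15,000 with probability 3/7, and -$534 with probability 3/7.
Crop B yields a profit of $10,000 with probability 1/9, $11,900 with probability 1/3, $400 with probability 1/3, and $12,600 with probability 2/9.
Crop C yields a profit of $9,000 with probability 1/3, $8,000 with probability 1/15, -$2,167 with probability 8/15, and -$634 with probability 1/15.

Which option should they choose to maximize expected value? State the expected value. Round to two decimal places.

Crop A = 1/7 × 17300 + 3/7 × 15000 + 3/7 × (-534) = 2471.4286 + 6428.5714 − 228.8571 = 8671.1429
Crop B = 1/9 × 10000 + 1/3 × 11900 + 1/3 × 400 + 2/9 × 12600 = 1111.1111 + 3966.6667 + 133.3333 + 2800 = 8011.1111
Crop C = 1/3 × 9000 + 1/15 × 8000 + 8/15 × (-2167) + 1/15 × (-634) = 3000 + 533.3333 − 1155.7333 − 42.2667 = 2335.3333

Crop A ($8,671.14)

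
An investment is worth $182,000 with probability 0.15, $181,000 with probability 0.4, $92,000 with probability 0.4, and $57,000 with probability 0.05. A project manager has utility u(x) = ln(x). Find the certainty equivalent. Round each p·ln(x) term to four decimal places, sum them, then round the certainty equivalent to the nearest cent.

$130,431.05

E[u] = 0.15·ln(182000) + 0.4·ln(181000) + 0.4·ln(92000) + 0.05·ln(57000) = 1.8168 + 4.8425 + 4.5718 + 0.5475 = 11.7786
CE = e^11.7786 ≈ 130431.05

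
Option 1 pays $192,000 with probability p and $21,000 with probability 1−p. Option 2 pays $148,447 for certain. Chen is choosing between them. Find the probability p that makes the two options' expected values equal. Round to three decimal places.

p·192000 + (1−p)·21000 = 148447
171000p + 21000 = 148447
p = (148447 − 21000) / 171000

p = 0.745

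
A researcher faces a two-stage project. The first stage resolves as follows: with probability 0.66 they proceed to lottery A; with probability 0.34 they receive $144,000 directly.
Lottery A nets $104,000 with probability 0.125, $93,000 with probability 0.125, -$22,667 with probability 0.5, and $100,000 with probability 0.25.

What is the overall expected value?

EV(A) = 0.125 × 104000 + 0.125 × 93000 + 0.5 × (-22667) + 0.25 × 100000 = 13000 + 11625 − 11333.5 + 25000 = 38291.5
Branch B: 144000 (certain)
Overall = 0.66 × 38291.5 + 0.34 × 144000 = 25272.39 + 48960 = 74232.39

$74,232.39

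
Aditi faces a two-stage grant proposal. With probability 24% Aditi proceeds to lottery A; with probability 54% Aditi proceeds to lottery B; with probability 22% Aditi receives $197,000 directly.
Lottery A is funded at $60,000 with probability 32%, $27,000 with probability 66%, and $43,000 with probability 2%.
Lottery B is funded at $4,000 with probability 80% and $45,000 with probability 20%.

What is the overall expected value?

EV(A) = 0.32 × 60000 + 0.66 × 27000 + 0.02 × 43000 = 19200 + 17820 + 860 = 37880
EV(B) = 0.8 × 4000 + 0.2 × 45000 = 3200 + 9000 = 12200
Branch C: 197000 (certain)
Overall = 0.24 × 37880 + 0.54 × 12200 + 0.22 × 197000 = 9091.2 + 6588 + 43340 = 59019.2

$59,019.20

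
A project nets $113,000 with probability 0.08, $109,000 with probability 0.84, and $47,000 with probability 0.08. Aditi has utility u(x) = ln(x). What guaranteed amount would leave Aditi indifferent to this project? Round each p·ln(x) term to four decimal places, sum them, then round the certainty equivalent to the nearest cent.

E[u] = 0.08·ln(113000) + 0.84·ln(109000) + 0.08·ln(47000) = 0.9308 + 9.7432 + 0.8606 = 11.5346
CE = e^11.5346 ≈ 102191.11

$102,191.11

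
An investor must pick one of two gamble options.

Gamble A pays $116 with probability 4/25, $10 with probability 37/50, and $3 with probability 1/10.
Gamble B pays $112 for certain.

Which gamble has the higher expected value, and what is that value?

Gamble A = 4/25 × 116 + 37/50 × 10 + 1/10 × 3 = 18.56 + 7.4 + 0.3 = 26.26
Gamble B: 112 (certain)

Gamble B ($112)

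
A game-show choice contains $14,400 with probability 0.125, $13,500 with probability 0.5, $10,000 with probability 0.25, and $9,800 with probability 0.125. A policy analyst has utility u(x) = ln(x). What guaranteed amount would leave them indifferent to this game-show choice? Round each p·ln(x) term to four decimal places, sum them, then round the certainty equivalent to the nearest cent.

E[u] = 0.125·ln(14400) + 0.5·ln(13500) + 0.25·ln(10000) + 0.125·ln(9800) = 1.1969 + 4.7552 + 2.3026 + 1.1488 = 9.4035
CE = e^9.4035 ≈ 12130.76

$12,130.76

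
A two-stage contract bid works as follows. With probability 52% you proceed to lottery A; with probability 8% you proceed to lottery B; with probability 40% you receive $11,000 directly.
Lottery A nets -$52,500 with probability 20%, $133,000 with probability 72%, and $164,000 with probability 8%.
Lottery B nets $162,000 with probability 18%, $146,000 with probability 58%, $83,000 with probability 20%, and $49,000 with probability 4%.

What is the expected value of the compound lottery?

EV(A) = 0.2 × (-52500) + 0.72 × 133000 + 0.08 × 164000 = -10500 + 95760 + 13120 = 98380
EV(B) = 0.18 × 162000 + 0.58 × 146000 + 0.2 × 83000 + 0.04 × 49000 = 29160 + 84680 + 16600 + 1960 = 132400
Branch C: 11000 (certain)
Overall = 0.52 × 98380 + 0.08 × 132400 + 0.4 × 11000 = 51157.6 + 10592 + 4400 = 66149.6

$66,149.60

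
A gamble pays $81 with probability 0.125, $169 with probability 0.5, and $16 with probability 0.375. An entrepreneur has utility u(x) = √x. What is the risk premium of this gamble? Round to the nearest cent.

$17.36

E[u] = 0.125·√81 + 0.5·√169 + 0.375·√16 = 0.125·9 + 0.5·13 + 0.375·4 = 9.125
CE = (9.125)² = 83.265625
Risk premium = EV − CE = 100.625 − 83.265625 = 17.359375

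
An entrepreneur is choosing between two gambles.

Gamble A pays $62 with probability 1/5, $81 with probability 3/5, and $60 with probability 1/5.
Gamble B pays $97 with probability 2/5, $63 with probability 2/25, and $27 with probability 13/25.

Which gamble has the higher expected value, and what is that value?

Gamble A = 1/5 × 62 + 3/5 × 81 + 1/5 × 60 = 12.4 + 48.6 + 12 = 73
Gamble B = 2/5 × 97 + 2/25 × 63 + 13/25 × 27 = 38.8 + 5.04 + 14.04 = 57.88

Gamble A ($73)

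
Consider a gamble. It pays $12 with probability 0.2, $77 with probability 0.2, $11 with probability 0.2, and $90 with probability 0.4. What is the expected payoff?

EV = 0.2 × 12 + 0.2 × 77 + 0.2 × 11 + 0.4 × 90 = 2.4 + 15.4 + 2.2 + 36 = 56

$56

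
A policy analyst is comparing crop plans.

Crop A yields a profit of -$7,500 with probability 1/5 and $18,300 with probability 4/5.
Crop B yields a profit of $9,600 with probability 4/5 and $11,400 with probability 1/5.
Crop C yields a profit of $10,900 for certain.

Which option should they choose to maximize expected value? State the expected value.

Crop A ($13,140)

Crop A = 1/5 × (-7500) + 4/5 × 18300 = -1500 + 14640 = 13140
Crop B = 4/5 × 9600 + 1/5 × 11400 = 7680 + 2280 = 9960
Crop C: 10900 (certain)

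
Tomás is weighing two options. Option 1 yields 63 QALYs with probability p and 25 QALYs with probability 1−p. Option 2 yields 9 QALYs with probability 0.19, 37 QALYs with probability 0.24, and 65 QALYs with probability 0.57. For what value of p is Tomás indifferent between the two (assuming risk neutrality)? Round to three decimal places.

EV(Option 2) = 0.19 × 9 + 0.24 × 37 + 0.57 × 65 = 1.71 + 8.88 + 37.05 = 47.64
p·63 + (1−p)·25 = 47.64
38p + 25 = 47.64
p = (47.64 − 25) / 38

p = 0.596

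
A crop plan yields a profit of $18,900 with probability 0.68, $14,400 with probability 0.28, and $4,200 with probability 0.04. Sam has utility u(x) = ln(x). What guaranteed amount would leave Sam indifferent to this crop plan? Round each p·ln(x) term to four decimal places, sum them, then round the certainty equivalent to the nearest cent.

E[u] = 0.68·ln(18900) + 0.28·ln(14400) + 0.04·ln(4200) = 6.6959 + 2.6810 + 0.3337 = 9.7106
CE = e^9.7106 ≈ 16491.49

$16,491.49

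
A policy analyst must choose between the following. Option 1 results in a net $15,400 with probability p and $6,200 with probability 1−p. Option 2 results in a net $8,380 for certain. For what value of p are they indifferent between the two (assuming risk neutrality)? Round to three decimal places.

p = 0.237

p·15400 + (1−p)·6200 = 8380
9200p + 6200 = 8380
p = (8380 − 6200) / 9200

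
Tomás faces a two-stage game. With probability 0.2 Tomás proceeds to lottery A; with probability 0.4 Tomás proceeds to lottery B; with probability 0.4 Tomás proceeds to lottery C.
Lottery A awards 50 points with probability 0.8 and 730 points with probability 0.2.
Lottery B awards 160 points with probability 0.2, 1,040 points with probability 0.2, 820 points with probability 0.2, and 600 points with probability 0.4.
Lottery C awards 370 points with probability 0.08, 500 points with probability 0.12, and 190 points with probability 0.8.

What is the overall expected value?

391.44 points

EV(A) = 0.8 × 50 + 0.2 × 730 = 40 + 146 = 186
EV(B) = 0.2 × 160 + 0.2 × 1040 + 0.2 × 820 + 0.4 × 600 = 32 + 208 + 164 + 240 = 644
EV(C) = 0.08 × 370 + 0.12 × 500 + 0.8 × 190 = 29.6 + 60 + 152 = 241.6
Overall = 0.2 × 186 + 0.4 × 644 + 0.4 × 241.6 = 37.2 + 257.6 + 96.64 = 391.44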